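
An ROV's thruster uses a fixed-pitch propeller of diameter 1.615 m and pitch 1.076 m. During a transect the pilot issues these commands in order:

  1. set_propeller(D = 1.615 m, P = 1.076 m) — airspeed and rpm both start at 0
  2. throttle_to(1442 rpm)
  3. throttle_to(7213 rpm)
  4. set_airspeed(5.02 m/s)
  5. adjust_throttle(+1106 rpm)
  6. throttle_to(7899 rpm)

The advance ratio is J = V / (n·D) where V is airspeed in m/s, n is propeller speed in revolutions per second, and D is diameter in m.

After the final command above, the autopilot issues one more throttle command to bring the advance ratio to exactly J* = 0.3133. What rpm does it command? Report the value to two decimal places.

rpm = 595.28

set_propeller: D = 1.615 m, P = 1.076 m (p = P/D = 0.666254); state ← (V=0, rpm=0)
throttle_to(1442): rpm ← 1442
throttle_to(7213): rpm ← 7213
set_airspeed(5.02): V ← 5.02 m/s
adjust_throttle(+1106): rpm ← 7213 +1106 = 8319
throttle_to(7899): rpm ← 7899
final state: V = 5.02 m/s, rpm = 7899 → n = rpm/60 = 131.650000 rev/s
target J* = 0.3133; solve J* = V/(n·D) for n: n = V/(J*·D) = 5.02/(0.3133 × 1.615) = 9.921351 rev/s
rpm = 60·n = 595.281034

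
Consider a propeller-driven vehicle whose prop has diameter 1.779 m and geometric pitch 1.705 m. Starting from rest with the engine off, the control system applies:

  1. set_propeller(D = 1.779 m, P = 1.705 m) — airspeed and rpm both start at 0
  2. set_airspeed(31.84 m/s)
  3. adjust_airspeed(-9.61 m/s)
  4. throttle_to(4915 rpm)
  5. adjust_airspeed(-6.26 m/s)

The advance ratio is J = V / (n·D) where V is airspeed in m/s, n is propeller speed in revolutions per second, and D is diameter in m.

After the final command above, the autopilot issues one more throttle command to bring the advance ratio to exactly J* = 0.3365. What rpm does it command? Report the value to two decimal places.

rpm = 1600.65

set_propeller: D = 1.779 m, P = 1.705 m (p = P/D = 0.958404); state ← (V=0, rpm=0)
set_airspeed(31.84): V ← 31.84 m/s
adjust_airspeed(-9.61): V ← 31.84 -9.61 = 22.23 m/s
throttle_to(4915): rpm ← 4915
adjust_airspeed(-6.26): V ← 22.23 -6.26 = 15.97 m/s
final state: V = 15.97 m/s, rpm = 4915 → n = rpm/60 = 81.916667 rev/s
target J* = 0.3365; solve J* = V/(n·D) for n: n = V/(J*·D) = 15.97/(0.3365 × 1.779) = 26.677425 rev/s
rpm = 60·n = 1600.645470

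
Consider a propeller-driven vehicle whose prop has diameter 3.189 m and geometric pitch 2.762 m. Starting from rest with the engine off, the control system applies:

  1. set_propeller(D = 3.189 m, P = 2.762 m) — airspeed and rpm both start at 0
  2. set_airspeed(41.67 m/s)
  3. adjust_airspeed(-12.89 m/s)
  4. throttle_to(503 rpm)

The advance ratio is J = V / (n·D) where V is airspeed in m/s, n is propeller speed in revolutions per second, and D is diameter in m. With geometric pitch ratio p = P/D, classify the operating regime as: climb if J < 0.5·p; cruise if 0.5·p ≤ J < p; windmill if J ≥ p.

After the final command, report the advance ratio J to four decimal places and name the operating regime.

set_propeller: D = 3.189 m, P = 2.762 m (p = P/D = 0.866102); state ← (V=0, rpm=0)
set_airspeed(41.67): V ← 41.67 m/s
adjust_airspeed(-12.89): V ← 41.67 -12.89 = 28.78 m/s
throttle_to(503): rpm ← 503
final state: V = 28.78 m/s, rpm = 503 → n = rpm/60 = 8.383333 rev/s
J = V / (n·D) = 28.78 / (8.383333 × 3.189) = 1.076514
regime bands: climb J<0.4331 | cruise [0.4331, 0.8661) | windmill J≥0.8661
J = 1.0765 → windmill

J = 1.0765, regime = windmill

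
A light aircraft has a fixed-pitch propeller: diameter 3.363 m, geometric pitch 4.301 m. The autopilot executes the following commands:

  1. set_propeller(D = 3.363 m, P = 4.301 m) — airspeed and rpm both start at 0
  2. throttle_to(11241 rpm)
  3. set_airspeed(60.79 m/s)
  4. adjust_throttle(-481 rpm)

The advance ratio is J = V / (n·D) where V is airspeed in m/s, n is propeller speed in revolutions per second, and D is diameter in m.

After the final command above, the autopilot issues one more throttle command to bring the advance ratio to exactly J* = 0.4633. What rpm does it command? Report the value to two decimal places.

set_propeller: D = 3.363 m, P = 4.301 m (p = P/D = 1.278918); state ← (V=0, rpm=0)
throttle_to(11241): rpm ← 11241
set_airspeed(60.79): V ← 60.79 m/s
adjust_throttle(-481): rpm ← 11241 -481 = 10760
final state: V = 60.79 m/s, rpm = 10760 → n = rpm/60 = 179.333333 rev/s
target J* = 0.4633; solve J* = V/(n·D) for n: n = V/(J*·D) = 60.79/(0.4633 × 3.363) = 39.016021 rev/s
rpm = 60·n = 2340.961257

rpm = 2340.96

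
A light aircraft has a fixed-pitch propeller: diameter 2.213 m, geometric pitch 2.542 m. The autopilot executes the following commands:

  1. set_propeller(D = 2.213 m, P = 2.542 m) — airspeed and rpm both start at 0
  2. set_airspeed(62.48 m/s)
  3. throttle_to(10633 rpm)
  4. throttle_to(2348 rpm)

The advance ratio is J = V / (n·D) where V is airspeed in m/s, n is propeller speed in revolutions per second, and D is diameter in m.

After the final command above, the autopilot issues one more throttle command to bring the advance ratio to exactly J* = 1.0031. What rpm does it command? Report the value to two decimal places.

rpm = 1688.75

set_propeller: D = 2.213 m, P = 2.542 m (p = P/D = 1.148667); state ← (V=0, rpm=0)
set_airspeed(62.48): V ← 62.48 m/s
throttle_to(10633): rpm ← 10633
throttle_to(2348): rpm ← 2348
final state: V = 62.48 m/s, rpm = 2348 → n = rpm/60 = 39.133333 rev/s
target J* = 1.0031; solve J* = V/(n·D) for n: n = V/(J*·D) = 62.48/(1.0031 × 2.213) = 28.145915 rev/s
rpm = 60·n = 1688.754918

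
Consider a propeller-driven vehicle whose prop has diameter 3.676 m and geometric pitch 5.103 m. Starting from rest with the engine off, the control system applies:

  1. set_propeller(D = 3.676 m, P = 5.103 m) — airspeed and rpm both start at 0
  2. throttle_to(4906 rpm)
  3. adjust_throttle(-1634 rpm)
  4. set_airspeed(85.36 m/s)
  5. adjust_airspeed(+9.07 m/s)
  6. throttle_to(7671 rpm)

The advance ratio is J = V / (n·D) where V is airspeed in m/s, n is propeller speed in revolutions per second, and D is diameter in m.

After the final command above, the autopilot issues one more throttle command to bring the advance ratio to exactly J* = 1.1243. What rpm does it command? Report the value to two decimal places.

rpm = 1370.89

set_propeller: D = 3.676 m, P = 5.103 m (p = P/D = 1.388194); state ← (V=0, rpm=0)
throttle_to(4906): rpm ← 4906
adjust_throttle(-1634): rpm ← 4906 -1634 = 3272
set_airspeed(85.36): V ← 85.36 m/s
adjust_airspeed(+9.07): V ← 85.36 +9.07 = 94.43 m/s
throttle_to(7671): rpm ← 7671
final state: V = 94.43 m/s, rpm = 7671 → n = rpm/60 = 127.850000 rev/s
target J* = 1.1243; solve J* = V/(n·D) for n: n = V/(J*·D) = 94.43/(1.1243 × 3.676) = 22.848215 rev/s
rpm = 60·n = 1370.892898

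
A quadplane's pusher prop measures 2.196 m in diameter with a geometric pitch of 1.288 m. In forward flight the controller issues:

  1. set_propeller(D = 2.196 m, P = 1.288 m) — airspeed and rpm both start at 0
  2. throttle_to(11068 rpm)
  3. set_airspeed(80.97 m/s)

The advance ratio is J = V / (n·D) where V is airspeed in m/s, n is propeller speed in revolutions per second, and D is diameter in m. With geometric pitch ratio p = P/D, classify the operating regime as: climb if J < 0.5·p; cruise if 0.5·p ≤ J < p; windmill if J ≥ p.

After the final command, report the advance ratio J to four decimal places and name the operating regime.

J = 0.1999, regime = climb

set_propeller: D = 2.196 m, P = 1.288 m (p = P/D = 0.586521); state ← (V=0, rpm=0)
throttle_to(11068): rpm ← 11068
set_airspeed(80.97): V ← 80.97 m/s
final state: V = 80.97 m/s, rpm = 11068 → n = rpm/60 = 184.466667 rev/s
J = V / (n·D) = 80.97 / (184.466667 × 2.196) = 0.199882
regime bands: climb J<0.2933 | cruise [0.2933, 0.5865) | windmill J≥0.5865
J = 0.1999 → climb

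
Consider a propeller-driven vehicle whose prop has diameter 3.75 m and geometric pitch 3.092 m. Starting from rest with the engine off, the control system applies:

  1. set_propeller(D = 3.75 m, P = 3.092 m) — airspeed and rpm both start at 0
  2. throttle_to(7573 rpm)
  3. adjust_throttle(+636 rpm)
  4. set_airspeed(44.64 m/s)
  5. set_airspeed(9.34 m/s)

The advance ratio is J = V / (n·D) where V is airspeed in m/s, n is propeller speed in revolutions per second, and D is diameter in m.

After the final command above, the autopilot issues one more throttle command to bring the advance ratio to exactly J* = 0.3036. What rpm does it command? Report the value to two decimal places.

rpm = 492.23

set_propeller: D = 3.75 m, P = 3.092 m (p = P/D = 0.824533); state ← (V=0, rpm=0)
throttle_to(7573): rpm ← 7573
adjust_throttle(+636): rpm ← 7573 +636 = 8209
set_airspeed(44.64): V ← 44.64 m/s
set_airspeed(9.34): V ← 9.34 m/s
final state: V = 9.34 m/s, rpm = 8209 → n = rpm/60 = 136.816667 rev/s
target J* = 0.3036; solve J* = V/(n·D) for n: n = V/(J*·D) = 9.34/(0.3036 × 3.75) = 8.203777 rev/s
rpm = 60·n = 492.226614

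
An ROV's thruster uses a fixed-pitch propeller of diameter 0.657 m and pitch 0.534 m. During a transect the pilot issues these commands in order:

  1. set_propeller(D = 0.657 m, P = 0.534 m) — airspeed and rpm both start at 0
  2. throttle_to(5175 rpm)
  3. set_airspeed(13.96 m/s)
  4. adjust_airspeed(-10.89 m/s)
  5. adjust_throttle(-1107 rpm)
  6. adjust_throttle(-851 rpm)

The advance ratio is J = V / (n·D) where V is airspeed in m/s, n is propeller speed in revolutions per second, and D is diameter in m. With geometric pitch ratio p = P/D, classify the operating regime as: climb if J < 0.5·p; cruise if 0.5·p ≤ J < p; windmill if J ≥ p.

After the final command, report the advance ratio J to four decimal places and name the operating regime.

set_propeller: D = 0.657 m, P = 0.534 m (p = P/D = 0.812785); state ← (V=0, rpm=0)
throttle_to(5175): rpm ← 5175
set_airspeed(13.96): V ← 13.96 m/s
adjust_airspeed(-10.89): V ← 13.96 -10.89 = 3.07 m/s
adjust_throttle(-1107): rpm ← 5175 -1107 = 4068
adjust_throttle(-851): rpm ← 4068 -851 = 3217
final state: V = 3.07 m/s, rpm = 3217 → n = rpm/60 = 53.616667 rev/s
J = V / (n·D) = 3.07 / (53.616667 × 0.657) = 0.087151
regime bands: climb J<0.4064 | cruise [0.4064, 0.8128) | windmill J≥0.8128
J = 0.0872 → climb

J = 0.0872, regime = climb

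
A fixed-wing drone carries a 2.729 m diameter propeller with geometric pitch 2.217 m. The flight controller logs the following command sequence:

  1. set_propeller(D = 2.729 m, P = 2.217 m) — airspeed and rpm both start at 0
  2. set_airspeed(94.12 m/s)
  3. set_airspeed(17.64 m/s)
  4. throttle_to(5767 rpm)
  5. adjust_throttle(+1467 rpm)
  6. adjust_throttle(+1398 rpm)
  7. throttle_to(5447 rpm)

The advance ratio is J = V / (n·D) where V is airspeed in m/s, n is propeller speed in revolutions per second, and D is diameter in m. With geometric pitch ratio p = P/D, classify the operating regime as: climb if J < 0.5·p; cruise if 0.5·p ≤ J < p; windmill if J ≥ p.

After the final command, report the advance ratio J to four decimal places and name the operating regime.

set_propeller: D = 2.729 m, P = 2.217 m (p = P/D = 0.812385); state ← (V=0, rpm=0)
set_airspeed(94.12): V ← 94.12 m/s
set_airspeed(17.64): V ← 17.64 m/s
throttle_to(5767): rpm ← 5767
adjust_throttle(+1467): rpm ← 5767 +1467 = 7234
adjust_throttle(+1398): rpm ← 7234 +1398 = 8632
throttle_to(5447): rpm ← 5447
final state: V = 17.64 m/s, rpm = 5447 → n = rpm/60 = 90.783333 rev/s
J = V / (n·D) = 17.64 / (90.783333 × 2.729) = 0.071201
regime bands: climb J<0.4062 | cruise [0.4062, 0.8124) | windmill J≥0.8124
J = 0.0712 → climb

J = 0.0712, regime = climb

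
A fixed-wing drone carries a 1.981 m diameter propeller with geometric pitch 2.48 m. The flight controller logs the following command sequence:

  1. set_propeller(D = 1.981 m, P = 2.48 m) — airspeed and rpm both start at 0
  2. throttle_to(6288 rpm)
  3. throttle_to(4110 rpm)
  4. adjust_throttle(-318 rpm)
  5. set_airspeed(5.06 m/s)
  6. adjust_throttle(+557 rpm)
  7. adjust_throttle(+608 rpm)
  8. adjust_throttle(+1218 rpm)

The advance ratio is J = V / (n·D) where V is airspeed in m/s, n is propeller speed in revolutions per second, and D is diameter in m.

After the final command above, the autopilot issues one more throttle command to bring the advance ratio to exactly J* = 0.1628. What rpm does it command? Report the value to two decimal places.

set_propeller: D = 1.981 m, P = 2.48 m (p = P/D = 1.251893); state ← (V=0, rpm=0)
throttle_to(6288): rpm ← 6288
throttle_to(4110): rpm ← 4110
adjust_throttle(-318): rpm ← 4110 -318 = 3792
set_airspeed(5.06): V ← 5.06 m/s
adjust_throttle(+557): rpm ← 3792 +557 = 4349
adjust_throttle(+608): rpm ← 4349 +608 = 4957
adjust_throttle(+1218): rpm ← 4957 +1218 = 6175
final state: V = 5.06 m/s, rpm = 6175 → n = rpm/60 = 102.916667 rev/s
target J* = 0.1628; solve J* = V/(n·D) for n: n = V/(J*·D) = 5.06/(0.1628 × 1.981) = 15.689592 rev/s
rpm = 60·n = 941.375500

rpm = 941.38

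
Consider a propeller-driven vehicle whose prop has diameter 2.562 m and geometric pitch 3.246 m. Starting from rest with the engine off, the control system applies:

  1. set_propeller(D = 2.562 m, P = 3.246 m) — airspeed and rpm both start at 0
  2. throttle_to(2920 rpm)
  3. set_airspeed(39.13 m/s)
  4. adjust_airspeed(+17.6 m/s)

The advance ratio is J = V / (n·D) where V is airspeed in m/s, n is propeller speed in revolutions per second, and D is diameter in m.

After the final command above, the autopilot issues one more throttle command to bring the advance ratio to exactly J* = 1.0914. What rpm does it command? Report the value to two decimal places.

set_propeller: D = 2.562 m, P = 3.246 m (p = P/D = 1.266979); state ← (V=0, rpm=0)
throttle_to(2920): rpm ← 2920
set_airspeed(39.13): V ← 39.13 m/s
adjust_airspeed(+17.6): V ← 39.13 +17.6 = 56.73 m/s
final state: V = 56.73 m/s, rpm = 2920 → n = rpm/60 = 48.666667 rev/s
target J* = 1.0914; solve J* = V/(n·D) for n: n = V/(J*·D) = 56.73/(1.0914 × 2.562) = 20.288489 rev/s
rpm = 60·n = 1217.309354

rpm = 1217.31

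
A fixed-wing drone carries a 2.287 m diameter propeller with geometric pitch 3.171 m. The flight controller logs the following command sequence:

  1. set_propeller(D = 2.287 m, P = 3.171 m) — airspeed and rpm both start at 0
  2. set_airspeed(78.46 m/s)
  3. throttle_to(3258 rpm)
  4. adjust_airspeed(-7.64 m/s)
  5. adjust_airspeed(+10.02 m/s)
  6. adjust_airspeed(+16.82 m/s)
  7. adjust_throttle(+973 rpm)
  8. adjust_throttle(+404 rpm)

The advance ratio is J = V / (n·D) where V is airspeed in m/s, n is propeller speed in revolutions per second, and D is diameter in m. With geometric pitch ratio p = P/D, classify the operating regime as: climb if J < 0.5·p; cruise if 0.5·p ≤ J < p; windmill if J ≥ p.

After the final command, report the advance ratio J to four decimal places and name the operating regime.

set_propeller: D = 2.287 m, P = 3.171 m (p = P/D = 1.386533); state ← (V=0, rpm=0)
set_airspeed(78.46): V ← 78.46 m/s
throttle_to(3258): rpm ← 3258
adjust_airspeed(-7.64): V ← 78.46 -7.64 = 70.82 m/s
adjust_airspeed(+10.02): V ← 70.82 +10.02 = 80.84 m/s
adjust_airspeed(+16.82): V ← 80.84 +16.82 = 97.66 m/s
adjust_throttle(+973): rpm ← 3258 +973 = 4231
adjust_throttle(+404): rpm ← 4231 +404 = 4635
final state: V = 97.66 m/s, rpm = 4635 → n = rpm/60 = 77.250000 rev/s
J = V / (n·D) = 97.66 / (77.250000 × 2.287) = 0.552780
regime bands: climb J<0.6933 | cruise [0.6933, 1.3865) | windmill J≥1.3865
J = 0.5528 → climb

J = 0.5528, regime = climb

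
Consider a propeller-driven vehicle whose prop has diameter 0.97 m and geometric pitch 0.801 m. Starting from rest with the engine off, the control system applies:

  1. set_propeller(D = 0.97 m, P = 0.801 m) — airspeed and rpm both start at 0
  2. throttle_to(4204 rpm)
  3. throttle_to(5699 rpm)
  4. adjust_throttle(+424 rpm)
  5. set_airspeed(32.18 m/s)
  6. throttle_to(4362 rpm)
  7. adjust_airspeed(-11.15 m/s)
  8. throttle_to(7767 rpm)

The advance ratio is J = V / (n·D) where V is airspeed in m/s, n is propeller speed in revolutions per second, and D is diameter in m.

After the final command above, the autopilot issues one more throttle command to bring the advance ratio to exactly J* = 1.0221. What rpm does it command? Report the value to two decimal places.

set_propeller: D = 0.97 m, P = 0.801 m (p = P/D = 0.825773); state ← (V=0, rpm=0)
throttle_to(4204): rpm ← 4204
throttle_to(5699): rpm ← 5699
adjust_throttle(+424): rpm ← 5699 +424 = 6123
set_airspeed(32.18): V ← 32.18 m/s
throttle_to(4362): rpm ← 4362
adjust_airspeed(-11.15): V ← 32.18 -11.15 = 21.03 m/s
throttle_to(7767): rpm ← 7767
final state: V = 21.03 m/s, rpm = 7767 → n = rpm/60 = 129.450000 rev/s
target J* = 1.0221; solve J* = V/(n·D) for n: n = V/(J*·D) = 21.03/(1.0221 × 0.97) = 21.211635 rev/s
rpm = 60·n = 1272.698114

rpm = 1272.70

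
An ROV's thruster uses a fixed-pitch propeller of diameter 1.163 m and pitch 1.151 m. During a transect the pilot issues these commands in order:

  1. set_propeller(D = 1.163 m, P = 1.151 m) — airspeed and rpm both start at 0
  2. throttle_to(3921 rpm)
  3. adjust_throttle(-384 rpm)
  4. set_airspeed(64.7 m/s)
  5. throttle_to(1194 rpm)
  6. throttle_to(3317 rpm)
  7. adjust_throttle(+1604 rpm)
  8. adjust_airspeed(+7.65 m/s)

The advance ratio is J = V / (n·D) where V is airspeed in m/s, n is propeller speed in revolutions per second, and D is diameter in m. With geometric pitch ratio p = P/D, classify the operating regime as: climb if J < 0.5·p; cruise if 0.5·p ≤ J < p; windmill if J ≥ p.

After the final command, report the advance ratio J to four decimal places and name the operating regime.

set_propeller: D = 1.163 m, P = 1.151 m (p = P/D = 0.989682); state ← (V=0, rpm=0)
throttle_to(3921): rpm ← 3921
adjust_throttle(-384): rpm ← 3921 -384 = 3537
set_airspeed(64.7): V ← 64.7 m/s
throttle_to(1194): rpm ← 1194
throttle_to(3317): rpm ← 3317
adjust_throttle(+1604): rpm ← 3317 +1604 = 4921
adjust_airspeed(+7.65): V ← 64.7 +7.65 = 72.35 m/s
final state: V = 72.35 m/s, rpm = 4921 → n = rpm/60 = 82.016667 rev/s
J = V / (n·D) = 72.35 / (82.016667 × 1.163) = 0.758502
regime bands: climb J<0.4948 | cruise [0.4948, 0.9897) | windmill J≥0.9897
J = 0.7585 → cruise

J = 0.7585, regime = cruise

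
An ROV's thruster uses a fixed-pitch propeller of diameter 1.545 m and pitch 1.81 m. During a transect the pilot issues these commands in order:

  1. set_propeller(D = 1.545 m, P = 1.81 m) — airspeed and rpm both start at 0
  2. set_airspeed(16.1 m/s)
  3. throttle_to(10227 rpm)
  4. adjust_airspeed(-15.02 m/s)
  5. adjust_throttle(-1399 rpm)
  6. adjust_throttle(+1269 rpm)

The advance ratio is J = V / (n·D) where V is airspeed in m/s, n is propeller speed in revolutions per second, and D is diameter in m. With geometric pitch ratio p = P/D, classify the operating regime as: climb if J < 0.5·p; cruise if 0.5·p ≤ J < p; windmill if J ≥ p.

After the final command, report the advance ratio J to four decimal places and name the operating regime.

J = 0.0042, regime = climb

set_propeller: D = 1.545 m, P = 1.81 m (p = P/D = 1.171521); state ← (V=0, rpm=0)
set_airspeed(16.1): V ← 16.1 m/s
throttle_to(10227): rpm ← 10227
adjust_airspeed(-15.02): V ← 16.1 -15.02 = 1.08 m/s
adjust_throttle(-1399): rpm ← 10227 -1399 = 8828
adjust_throttle(+1269): rpm ← 8828 +1269 = 10097
final state: V = 1.08 m/s, rpm = 10097 → n = rpm/60 = 168.283333 rev/s
J = V / (n·D) = 1.08 / (168.283333 × 1.545) = 0.004154
regime bands: climb J<0.5858 | cruise [0.5858, 1.1715) | windmill J≥1.1715
J = 0.0042 → climb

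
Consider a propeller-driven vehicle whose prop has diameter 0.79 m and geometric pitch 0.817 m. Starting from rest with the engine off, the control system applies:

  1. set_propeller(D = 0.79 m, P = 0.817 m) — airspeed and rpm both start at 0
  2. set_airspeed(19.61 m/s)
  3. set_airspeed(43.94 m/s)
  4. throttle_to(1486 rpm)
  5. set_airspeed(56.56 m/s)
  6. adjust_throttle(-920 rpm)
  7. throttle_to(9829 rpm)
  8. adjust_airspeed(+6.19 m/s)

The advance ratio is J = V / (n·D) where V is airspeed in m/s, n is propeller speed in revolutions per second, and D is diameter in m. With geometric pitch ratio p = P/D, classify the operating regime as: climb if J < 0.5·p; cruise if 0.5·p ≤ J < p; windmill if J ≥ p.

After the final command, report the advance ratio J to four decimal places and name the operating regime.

set_propeller: D = 0.79 m, P = 0.817 m (p = P/D = 1.034177); state ← (V=0, rpm=0)
set_airspeed(19.61): V ← 19.61 m/s
set_airspeed(43.94): V ← 43.94 m/s
throttle_to(1486): rpm ← 1486
set_airspeed(56.56): V ← 56.56 m/s
adjust_throttle(-920): rpm ← 1486 -920 = 566
throttle_to(9829): rpm ← 9829
adjust_airspeed(+6.19): V ← 56.56 +6.19 = 62.75 m/s
final state: V = 62.75 m/s, rpm = 9829 → n = rpm/60 = 163.816667 rev/s
J = V / (n·D) = 62.75 / (163.816667 × 0.79) = 0.484874
regime bands: climb J<0.5171 | cruise [0.5171, 1.0342) | windmill J≥1.0342
J = 0.4849 → climb

J = 0.4849, regime = climb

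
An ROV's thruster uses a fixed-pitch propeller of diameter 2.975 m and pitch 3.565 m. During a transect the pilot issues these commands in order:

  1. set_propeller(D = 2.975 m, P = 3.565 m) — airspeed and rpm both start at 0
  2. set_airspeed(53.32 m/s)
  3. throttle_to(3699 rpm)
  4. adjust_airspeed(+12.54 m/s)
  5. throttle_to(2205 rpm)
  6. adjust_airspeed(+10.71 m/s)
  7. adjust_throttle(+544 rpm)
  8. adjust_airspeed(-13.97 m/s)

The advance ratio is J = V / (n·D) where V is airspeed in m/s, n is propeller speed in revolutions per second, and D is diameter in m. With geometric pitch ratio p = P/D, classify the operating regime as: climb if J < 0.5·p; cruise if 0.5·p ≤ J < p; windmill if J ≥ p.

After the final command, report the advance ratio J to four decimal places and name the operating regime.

set_propeller: D = 2.975 m, P = 3.565 m (p = P/D = 1.198319); state ← (V=0, rpm=0)
set_airspeed(53.32): V ← 53.32 m/s
throttle_to(3699): rpm ← 3699
adjust_airspeed(+12.54): V ← 53.32 +12.54 = 65.86 m/s
throttle_to(2205): rpm ← 2205
adjust_airspeed(+10.71): V ← 65.86 +10.71 = 76.57 m/s
adjust_throttle(+544): rpm ← 2205 +544 = 2749
adjust_airspeed(-13.97): V ← 76.57 -13.97 = 62.6 m/s
final state: V = 62.6 m/s, rpm = 2749 → n = rpm/60 = 45.816667 rev/s
J = V / (n·D) = 62.6 / (45.816667 × 2.975) = 0.459266
regime bands: climb J<0.5992 | cruise [0.5992, 1.1983) | windmill J≥1.1983
J = 0.4593 → climb

J = 0.4593, regime = climb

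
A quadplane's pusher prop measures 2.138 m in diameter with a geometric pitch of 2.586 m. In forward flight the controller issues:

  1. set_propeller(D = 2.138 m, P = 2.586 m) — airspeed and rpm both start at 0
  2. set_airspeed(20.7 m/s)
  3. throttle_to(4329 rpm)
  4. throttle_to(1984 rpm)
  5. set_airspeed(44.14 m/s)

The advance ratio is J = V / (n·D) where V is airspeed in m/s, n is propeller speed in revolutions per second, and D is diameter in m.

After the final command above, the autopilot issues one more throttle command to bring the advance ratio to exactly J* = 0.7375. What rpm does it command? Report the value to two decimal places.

rpm = 1679.63

set_propeller: D = 2.138 m, P = 2.586 m (p = P/D = 1.209542); state ← (V=0, rpm=0)
set_airspeed(20.7): V ← 20.7 m/s
throttle_to(4329): rpm ← 4329
throttle_to(1984): rpm ← 1984
set_airspeed(44.14): V ← 44.14 m/s
final state: V = 44.14 m/s, rpm = 1984 → n = rpm/60 = 33.066667 rev/s
target J* = 0.7375; solve J* = V/(n·D) for n: n = V/(J*·D) = 44.14/(0.7375 × 2.138) = 27.993848 rev/s
rpm = 60·n = 1679.630892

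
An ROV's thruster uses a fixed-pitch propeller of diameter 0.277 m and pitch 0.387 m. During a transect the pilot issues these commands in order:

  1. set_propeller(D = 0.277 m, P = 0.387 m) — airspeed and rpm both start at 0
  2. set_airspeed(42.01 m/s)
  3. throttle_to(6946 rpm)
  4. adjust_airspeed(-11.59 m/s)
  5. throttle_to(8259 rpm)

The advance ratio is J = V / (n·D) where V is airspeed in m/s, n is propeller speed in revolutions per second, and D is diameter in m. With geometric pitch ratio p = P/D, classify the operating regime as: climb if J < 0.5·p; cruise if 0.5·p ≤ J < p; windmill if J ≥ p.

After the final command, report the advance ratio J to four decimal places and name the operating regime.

set_propeller: D = 0.277 m, P = 0.387 m (p = P/D = 1.397112); state ← (V=0, rpm=0)
set_airspeed(42.01): V ← 42.01 m/s
throttle_to(6946): rpm ← 6946
adjust_airspeed(-11.59): V ← 42.01 -11.59 = 30.42 m/s
throttle_to(8259): rpm ← 8259
final state: V = 30.42 m/s, rpm = 8259 → n = rpm/60 = 137.650000 rev/s
J = V / (n·D) = 30.42 / (137.650000 × 0.277) = 0.797817
regime bands: climb J<0.6986 | cruise [0.6986, 1.3971) | windmill J≥1.3971
J = 0.7978 → cruise

J = 0.7978, regime = cruise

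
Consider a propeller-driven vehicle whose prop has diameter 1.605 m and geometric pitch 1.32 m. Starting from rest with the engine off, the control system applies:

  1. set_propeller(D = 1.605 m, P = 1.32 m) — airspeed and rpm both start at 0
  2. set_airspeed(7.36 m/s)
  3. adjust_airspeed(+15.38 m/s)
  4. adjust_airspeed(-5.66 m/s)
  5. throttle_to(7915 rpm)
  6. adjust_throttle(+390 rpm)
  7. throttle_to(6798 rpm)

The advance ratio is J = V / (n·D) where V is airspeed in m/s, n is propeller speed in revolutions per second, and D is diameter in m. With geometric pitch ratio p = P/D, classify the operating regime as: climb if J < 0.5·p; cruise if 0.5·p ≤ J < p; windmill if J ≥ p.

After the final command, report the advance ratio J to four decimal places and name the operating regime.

J = 0.0939, regime = climb

set_propeller: D = 1.605 m, P = 1.32 m (p = P/D = 0.822430); state ← (V=0, rpm=0)
set_airspeed(7.36): V ← 7.36 m/s
adjust_airspeed(+15.38): V ← 7.36 +15.38 = 22.74 m/s
adjust_airspeed(-5.66): V ← 22.74 -5.66 = 17.08 m/s
throttle_to(7915): rpm ← 7915
adjust_throttle(+390): rpm ← 7915 +390 = 8305
throttle_to(6798): rpm ← 6798
final state: V = 17.08 m/s, rpm = 6798 → n = rpm/60 = 113.300000 rev/s
J = V / (n·D) = 17.08 / (113.300000 × 1.605) = 0.093925
regime bands: climb J<0.4112 | cruise [0.4112, 0.8224) | windmill J≥0.8224
J = 0.0939 → climb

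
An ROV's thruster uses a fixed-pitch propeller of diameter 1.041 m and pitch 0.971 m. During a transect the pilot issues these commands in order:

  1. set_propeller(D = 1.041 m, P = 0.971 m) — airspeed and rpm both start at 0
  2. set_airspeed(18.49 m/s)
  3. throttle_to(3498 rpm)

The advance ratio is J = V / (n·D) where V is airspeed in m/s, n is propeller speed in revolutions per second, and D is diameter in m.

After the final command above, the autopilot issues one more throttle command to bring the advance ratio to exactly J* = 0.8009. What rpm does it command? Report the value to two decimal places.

rpm = 1330.64

set_propeller: D = 1.041 m, P = 0.971 m (p = P/D = 0.932757); state ← (V=0, rpm=0)
set_airspeed(18.49): V ← 18.49 m/s
throttle_to(3498): rpm ← 3498
final state: V = 18.49 m/s, rpm = 3498 → n = rpm/60 = 58.300000 rev/s
target J* = 0.8009; solve J* = V/(n·D) for n: n = V/(J*·D) = 18.49/(0.8009 × 1.041) = 22.177260 rev/s
rpm = 60·n = 1330.635600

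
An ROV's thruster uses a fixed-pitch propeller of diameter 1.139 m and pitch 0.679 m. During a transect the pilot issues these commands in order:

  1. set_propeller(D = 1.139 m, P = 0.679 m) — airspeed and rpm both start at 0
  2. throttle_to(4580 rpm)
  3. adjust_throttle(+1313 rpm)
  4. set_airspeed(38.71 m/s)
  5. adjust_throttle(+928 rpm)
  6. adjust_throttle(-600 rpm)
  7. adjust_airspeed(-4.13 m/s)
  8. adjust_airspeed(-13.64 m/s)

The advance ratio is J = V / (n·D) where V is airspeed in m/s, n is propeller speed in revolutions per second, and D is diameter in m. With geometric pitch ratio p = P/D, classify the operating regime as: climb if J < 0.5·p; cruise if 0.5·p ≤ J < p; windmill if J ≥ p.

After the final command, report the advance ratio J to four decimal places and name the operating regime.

J = 0.1773, regime = climb

set_propeller: D = 1.139 m, P = 0.679 m (p = P/D = 0.596137); state ← (V=0, rpm=0)
throttle_to(4580): rpm ← 4580
adjust_throttle(+1313): rpm ← 4580 +1313 = 5893
set_airspeed(38.71): V ← 38.71 m/s
adjust_throttle(+928): rpm ← 5893 +928 = 6821
adjust_throttle(-600): rpm ← 6821 -600 = 6221
adjust_airspeed(-4.13): V ← 38.71 -4.13 = 34.58 m/s
adjust_airspeed(-13.64): V ← 34.58 -13.64 = 20.94 m/s
final state: V = 20.94 m/s, rpm = 6221 → n = rpm/60 = 103.683333 rev/s
J = V / (n·D) = 20.94 / (103.683333 × 1.139) = 0.177314
regime bands: climb J<0.2981 | cruise [0.2981, 0.5961) | windmill J≥0.5961
J = 0.1773 → climb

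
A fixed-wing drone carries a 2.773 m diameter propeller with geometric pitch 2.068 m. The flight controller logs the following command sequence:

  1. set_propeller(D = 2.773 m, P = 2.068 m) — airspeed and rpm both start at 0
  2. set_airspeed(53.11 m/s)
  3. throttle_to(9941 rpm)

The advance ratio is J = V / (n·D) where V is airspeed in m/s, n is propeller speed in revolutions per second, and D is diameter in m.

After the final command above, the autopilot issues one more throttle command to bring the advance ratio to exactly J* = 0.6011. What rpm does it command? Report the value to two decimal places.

set_propeller: D = 2.773 m, P = 2.068 m (p = P/D = 0.745763); state ← (V=0, rpm=0)
set_airspeed(53.11): V ← 53.11 m/s
throttle_to(9941): rpm ← 9941
final state: V = 53.11 m/s, rpm = 9941 → n = rpm/60 = 165.683333 rev/s
target J* = 0.6011; solve J* = V/(n·D) for n: n = V/(J*·D) = 53.11/(0.6011 × 2.773) = 31.862489 rev/s
rpm = 60·n = 1911.749363

rpm = 1911.75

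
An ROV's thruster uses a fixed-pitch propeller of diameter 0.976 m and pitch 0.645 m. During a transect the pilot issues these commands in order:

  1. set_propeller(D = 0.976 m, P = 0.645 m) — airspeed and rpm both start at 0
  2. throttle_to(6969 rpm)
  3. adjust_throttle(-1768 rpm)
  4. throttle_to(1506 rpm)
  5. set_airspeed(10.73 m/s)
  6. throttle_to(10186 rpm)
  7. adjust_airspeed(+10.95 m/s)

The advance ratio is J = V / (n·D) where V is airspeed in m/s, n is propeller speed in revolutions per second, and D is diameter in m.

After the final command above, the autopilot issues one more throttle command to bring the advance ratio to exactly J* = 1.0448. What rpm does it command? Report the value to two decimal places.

rpm = 1275.64

set_propeller: D = 0.976 m, P = 0.645 m (p = P/D = 0.660861); state ← (V=0, rpm=0)
throttle_to(6969): rpm ← 6969
adjust_throttle(-1768): rpm ← 6969 -1768 = 5201
throttle_to(1506): rpm ← 1506
set_airspeed(10.73): V ← 10.73 m/s
throttle_to(10186): rpm ← 10186
adjust_airspeed(+10.95): V ← 10.73 +10.95 = 21.68 m/s
final state: V = 21.68 m/s, rpm = 10186 → n = rpm/60 = 169.766667 rev/s
target J* = 1.0448; solve J* = V/(n·D) for n: n = V/(J*·D) = 21.68/(1.0448 × 0.976) = 21.260638 rev/s
rpm = 60·n = 1275.638290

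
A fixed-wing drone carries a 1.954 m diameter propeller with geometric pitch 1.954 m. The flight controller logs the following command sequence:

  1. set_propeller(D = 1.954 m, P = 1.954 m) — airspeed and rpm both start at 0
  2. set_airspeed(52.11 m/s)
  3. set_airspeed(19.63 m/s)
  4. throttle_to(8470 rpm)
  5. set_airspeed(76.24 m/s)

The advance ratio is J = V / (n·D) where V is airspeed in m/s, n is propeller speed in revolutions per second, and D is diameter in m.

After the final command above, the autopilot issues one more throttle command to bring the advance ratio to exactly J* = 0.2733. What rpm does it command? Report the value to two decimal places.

rpm = 8565.84

set_propeller: D = 1.954 m, P = 1.954 m (p = P/D = 1.000000); state ← (V=0, rpm=0)
set_airspeed(52.11): V ← 52.11 m/s
set_airspeed(19.63): V ← 19.63 m/s
throttle_to(8470): rpm ← 8470
set_airspeed(76.24): V ← 76.24 m/s
final state: V = 76.24 m/s, rpm = 8470 → n = rpm/60 = 141.166667 rev/s
target J* = 0.2733; solve J* = V/(n·D) for n: n = V/(J*·D) = 76.24/(0.2733 × 1.954) = 142.763996 rev/s
rpm = 60·n = 8565.839781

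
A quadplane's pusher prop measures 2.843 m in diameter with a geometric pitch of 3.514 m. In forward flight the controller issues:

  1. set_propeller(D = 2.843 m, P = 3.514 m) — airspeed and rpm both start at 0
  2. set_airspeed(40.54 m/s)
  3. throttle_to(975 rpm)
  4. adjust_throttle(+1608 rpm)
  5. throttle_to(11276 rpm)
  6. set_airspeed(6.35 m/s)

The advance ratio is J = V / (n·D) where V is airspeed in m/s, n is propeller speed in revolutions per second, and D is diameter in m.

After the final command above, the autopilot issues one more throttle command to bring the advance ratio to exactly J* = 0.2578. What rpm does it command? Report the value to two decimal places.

rpm = 519.83

set_propeller: D = 2.843 m, P = 3.514 m (p = P/D = 1.236018); state ← (V=0, rpm=0)
set_airspeed(40.54): V ← 40.54 m/s
throttle_to(975): rpm ← 975
adjust_throttle(+1608): rpm ← 975 +1608 = 2583
throttle_to(11276): rpm ← 11276
set_airspeed(6.35): V ← 6.35 m/s
final state: V = 6.35 m/s, rpm = 11276 → n = rpm/60 = 187.933333 rev/s
target J* = 0.2578; solve J* = V/(n·D) for n: n = V/(J*·D) = 6.35/(0.2578 × 2.843) = 8.663910 rev/s
rpm = 60·n = 519.834624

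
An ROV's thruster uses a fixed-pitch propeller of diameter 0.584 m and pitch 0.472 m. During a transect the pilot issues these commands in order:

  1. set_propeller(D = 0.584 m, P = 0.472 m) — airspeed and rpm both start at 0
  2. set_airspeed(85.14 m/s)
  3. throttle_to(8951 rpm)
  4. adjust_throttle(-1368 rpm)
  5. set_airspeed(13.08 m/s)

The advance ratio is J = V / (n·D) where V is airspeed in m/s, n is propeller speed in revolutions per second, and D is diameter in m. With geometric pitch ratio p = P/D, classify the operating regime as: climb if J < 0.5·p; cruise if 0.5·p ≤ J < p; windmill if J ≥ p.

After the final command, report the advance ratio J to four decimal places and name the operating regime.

J = 0.1772, regime = climb

set_propeller: D = 0.584 m, P = 0.472 m (p = P/D = 0.808219); state ← (V=0, rpm=0)
set_airspeed(85.14): V ← 85.14 m/s
throttle_to(8951): rpm ← 8951
adjust_throttle(-1368): rpm ← 8951 -1368 = 7583
set_airspeed(13.08): V ← 13.08 m/s
final state: V = 13.08 m/s, rpm = 7583 → n = rpm/60 = 126.383333 rev/s
J = V / (n·D) = 13.08 / (126.383333 × 0.584) = 0.177217
regime bands: climb J<0.4041 | cruise [0.4041, 0.8082) | windmill J≥0.8082
J = 0.1772 → climb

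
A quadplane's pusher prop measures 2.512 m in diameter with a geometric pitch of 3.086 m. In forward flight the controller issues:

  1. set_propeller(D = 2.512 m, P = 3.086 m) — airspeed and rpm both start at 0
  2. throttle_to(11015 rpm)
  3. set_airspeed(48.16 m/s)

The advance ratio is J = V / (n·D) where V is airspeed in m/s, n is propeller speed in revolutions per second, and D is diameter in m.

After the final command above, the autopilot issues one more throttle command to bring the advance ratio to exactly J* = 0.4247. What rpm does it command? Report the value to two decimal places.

rpm = 2708.54

set_propeller: D = 2.512 m, P = 3.086 m (p = P/D = 1.228503); state ← (V=0, rpm=0)
throttle_to(11015): rpm ← 11015
set_airspeed(48.16): V ← 48.16 m/s
final state: V = 48.16 m/s, rpm = 11015 → n = rpm/60 = 183.583333 rev/s
target J* = 0.4247; solve J* = V/(n·D) for n: n = V/(J*·D) = 48.16/(0.4247 × 2.512) = 45.142394 rev/s
rpm = 60·n = 2708.543610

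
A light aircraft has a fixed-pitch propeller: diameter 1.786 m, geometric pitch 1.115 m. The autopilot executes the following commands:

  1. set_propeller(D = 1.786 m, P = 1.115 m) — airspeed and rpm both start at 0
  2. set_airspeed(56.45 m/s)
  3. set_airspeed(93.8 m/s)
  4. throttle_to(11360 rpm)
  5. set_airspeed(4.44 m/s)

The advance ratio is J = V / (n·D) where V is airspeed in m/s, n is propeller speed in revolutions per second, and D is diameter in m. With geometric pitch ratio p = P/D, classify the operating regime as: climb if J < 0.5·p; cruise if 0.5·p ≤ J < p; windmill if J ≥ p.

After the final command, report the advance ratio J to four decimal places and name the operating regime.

set_propeller: D = 1.786 m, P = 1.115 m (p = P/D = 0.624300); state ← (V=0, rpm=0)
set_airspeed(56.45): V ← 56.45 m/s
set_airspeed(93.8): V ← 93.8 m/s
throttle_to(11360): rpm ← 11360
set_airspeed(4.44): V ← 4.44 m/s
final state: V = 4.44 m/s, rpm = 11360 → n = rpm/60 = 189.333333 rev/s
J = V / (n·D) = 4.44 / (189.333333 × 1.786) = 0.013130
regime bands: climb J<0.3122 | cruise [0.3122, 0.6243) | windmill J≥0.6243
J = 0.0131 → climb

J = 0.0131, regime = climb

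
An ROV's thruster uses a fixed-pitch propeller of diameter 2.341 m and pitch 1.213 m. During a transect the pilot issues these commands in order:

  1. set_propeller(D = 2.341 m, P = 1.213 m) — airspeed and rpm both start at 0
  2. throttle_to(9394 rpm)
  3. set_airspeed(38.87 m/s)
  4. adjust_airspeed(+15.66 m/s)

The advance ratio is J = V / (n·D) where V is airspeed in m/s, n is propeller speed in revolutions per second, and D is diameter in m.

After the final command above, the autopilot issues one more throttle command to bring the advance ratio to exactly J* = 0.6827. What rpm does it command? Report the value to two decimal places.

set_propeller: D = 2.341 m, P = 1.213 m (p = P/D = 0.518155); state ← (V=0, rpm=0)
throttle_to(9394): rpm ← 9394
set_airspeed(38.87): V ← 38.87 m/s
adjust_airspeed(+15.66): V ← 38.87 +15.66 = 54.53 m/s
final state: V = 54.53 m/s, rpm = 9394 → n = rpm/60 = 156.566667 rev/s
target J* = 0.6827; solve J* = V/(n·D) for n: n = V/(J*·D) = 54.53/(0.6827 × 2.341) = 34.119620 rev/s
rpm = 60·n = 2047.177179

rpm = 2047.18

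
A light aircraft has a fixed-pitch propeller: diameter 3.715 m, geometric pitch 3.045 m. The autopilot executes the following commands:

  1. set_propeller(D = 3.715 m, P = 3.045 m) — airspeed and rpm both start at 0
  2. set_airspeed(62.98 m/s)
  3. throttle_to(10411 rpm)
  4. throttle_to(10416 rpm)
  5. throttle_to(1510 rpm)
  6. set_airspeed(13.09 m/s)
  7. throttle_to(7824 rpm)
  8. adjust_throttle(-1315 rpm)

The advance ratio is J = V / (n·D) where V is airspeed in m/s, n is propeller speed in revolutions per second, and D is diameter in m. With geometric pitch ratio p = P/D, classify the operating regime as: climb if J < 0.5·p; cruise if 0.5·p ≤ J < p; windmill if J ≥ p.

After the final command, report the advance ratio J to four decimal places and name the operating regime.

set_propeller: D = 3.715 m, P = 3.045 m (p = P/D = 0.819650); state ← (V=0, rpm=0)
set_airspeed(62.98): V ← 62.98 m/s
throttle_to(10411): rpm ← 10411
throttle_to(10416): rpm ← 10416
throttle_to(1510): rpm ← 1510
set_airspeed(13.09): V ← 13.09 m/s
throttle_to(7824): rpm ← 7824
adjust_throttle(-1315): rpm ← 7824 -1315 = 6509
final state: V = 13.09 m/s, rpm = 6509 → n = rpm/60 = 108.483333 rev/s
J = V / (n·D) = 13.09 / (108.483333 × 3.715) = 0.032480
regime bands: climb J<0.4098 | cruise [0.4098, 0.8197) | windmill J≥0.8197
J = 0.0325 → climb

J = 0.0325, regime = climb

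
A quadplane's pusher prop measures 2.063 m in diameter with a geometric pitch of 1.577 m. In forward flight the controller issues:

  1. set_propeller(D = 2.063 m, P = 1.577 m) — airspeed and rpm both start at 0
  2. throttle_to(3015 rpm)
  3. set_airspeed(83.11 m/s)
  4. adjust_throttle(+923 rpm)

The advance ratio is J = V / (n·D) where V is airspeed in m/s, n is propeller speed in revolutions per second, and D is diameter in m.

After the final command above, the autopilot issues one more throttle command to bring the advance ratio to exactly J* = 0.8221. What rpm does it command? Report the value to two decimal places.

set_propeller: D = 2.063 m, P = 1.577 m (p = P/D = 0.764421); state ← (V=0, rpm=0)
throttle_to(3015): rpm ← 3015
set_airspeed(83.11): V ← 83.11 m/s
adjust_throttle(+923): rpm ← 3015 +923 = 3938
final state: V = 83.11 m/s, rpm = 3938 → n = rpm/60 = 65.633333 rev/s
target J* = 0.8221; solve J* = V/(n·D) for n: n = V/(J*·D) = 83.11/(0.8221 × 2.063) = 49.003760 rev/s
rpm = 60·n = 2940.225613

rpm = 2940.23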